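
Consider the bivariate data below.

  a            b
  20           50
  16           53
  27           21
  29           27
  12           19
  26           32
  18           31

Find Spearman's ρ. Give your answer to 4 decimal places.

Rank a: 4, 2, 6, 7, 1, 5, 3
Rank b: 6, 7, 2, 3, 1, 5, 4
d = rank(a) − rank(b): -2, -5, 4, 4, 0, 0, -1; Σd² = 62
ρ = 1 − 6Σd² / [n(n²−1)] = 1 − 6×62 / (7×48) = 1 − 372/336 ≈ -0.1071

-0.1071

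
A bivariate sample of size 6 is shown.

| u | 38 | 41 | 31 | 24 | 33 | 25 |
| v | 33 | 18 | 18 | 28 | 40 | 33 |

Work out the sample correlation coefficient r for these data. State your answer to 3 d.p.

n = 6, Σu = 192, Σv = 170, Σu² = 6376, Σv² = 5210, Σuv = 5367
nΣuv − ΣuΣv = 32202 − 32640 = -438
nΣu² − (Σu)² = 38256 − 36864 = 1392; nΣv² − (Σv)² = 31260 − 28900 = 2360
r = -438 / √(1392 × 2360) = -438 / 1812.4900 ≈ -0.242

-0.242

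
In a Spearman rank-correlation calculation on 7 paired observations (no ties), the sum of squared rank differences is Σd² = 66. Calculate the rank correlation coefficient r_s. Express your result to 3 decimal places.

-0.179

ρ = 1 − 6Σd² / [n(n²−1)] = 1 − 6×66 / (7×48)
  = 1 − 396/336 = 1 − 1.1786 ≈ -0.179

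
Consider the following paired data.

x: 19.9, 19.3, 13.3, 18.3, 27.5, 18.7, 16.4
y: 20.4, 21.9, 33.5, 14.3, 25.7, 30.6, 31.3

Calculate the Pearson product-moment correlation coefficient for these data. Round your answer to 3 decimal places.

n = 7, Σx = 133.4, Σy = 177.7, Σx² = 2655.18, Σy² = 4799.05, Σxy = 3328.16
nΣxy − ΣxΣy = 23297.12 − 23705.18 = -408.06
nΣx² − (Σx)² = 18586.26 − 17795.56 = 790.7; nΣy² − (Σy)² = 33593.35 − 31577.29 = 2016.06
r = -408.06 / √(790.7 × 2016.06) = -408.06 / 1262.5762 ≈ -0.323

-0.323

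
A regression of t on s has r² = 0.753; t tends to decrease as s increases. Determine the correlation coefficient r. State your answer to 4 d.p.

-0.8678

|r| = √0.753 = 0.8678
The association is negative, so r = −0.8678.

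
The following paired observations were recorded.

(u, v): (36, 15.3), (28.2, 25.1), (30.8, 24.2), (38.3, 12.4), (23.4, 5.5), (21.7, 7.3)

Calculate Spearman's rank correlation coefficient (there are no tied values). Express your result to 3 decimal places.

Rank u: 5, 3, 4, 6, 2, 1
Rank v: 4, 6, 5, 3, 1, 2
d = rank(u) − rank(v): 1, -3, -1, 3, 1, -1; Σd² = 22
ρ = 1 − 6Σd² / [n(n²−1)] = 1 − 6×22 / (6×35) = 1 − 132/210 ≈ 0.371

0.371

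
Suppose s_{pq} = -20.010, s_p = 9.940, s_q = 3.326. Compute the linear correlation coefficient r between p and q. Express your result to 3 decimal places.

r = Cov(p,q) / (s_p · s_q) = -20.010 / (9.940 × 3.326)
  = -20.010 / 33.0604 ≈ -0.605

-0.605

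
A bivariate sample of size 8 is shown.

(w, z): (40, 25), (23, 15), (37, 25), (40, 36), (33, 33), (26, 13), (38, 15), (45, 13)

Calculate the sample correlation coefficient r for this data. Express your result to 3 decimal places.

n = 8, Σw = 282, Σz = 175, Σw² = 10332, Σz² = 4423, Σwz = 6292
nΣwz − ΣwΣz = 50336 − 49350 = 986
nΣw² − (Σw)² = 82656 − 79524 = 3132; nΣz² − (Σz)² = 35384 − 30625 = 4759
r = 986 / √(3132 × 4759) = 986 / 3860.7238 ≈ 0.255

0.255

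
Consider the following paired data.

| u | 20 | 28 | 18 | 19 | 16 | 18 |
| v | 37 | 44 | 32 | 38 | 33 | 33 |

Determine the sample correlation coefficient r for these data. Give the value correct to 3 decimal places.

n = 6, Σu = 119, Σv = 217, Σu² = 2449, Σv² = 7951, Σuv = 4392
nΣuv − ΣuΣv = 26352 − 25823 = 529
nΣu² − (Σu)² = 14694 − 14161 = 533; nΣv² − (Σv)² = 47706 − 47089 = 617
r = 529 / √(533 × 617) = 529 / 573.4640 ≈ 0.922

0.922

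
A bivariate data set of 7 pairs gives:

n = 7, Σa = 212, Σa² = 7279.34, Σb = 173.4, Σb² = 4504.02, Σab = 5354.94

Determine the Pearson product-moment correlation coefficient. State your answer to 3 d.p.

0.244

r = (nΣab − ΣaΣb) / √[(nΣa² − (Σa)²)(nΣb² − (Σb)²)]
Numerator: 7×5354.94 − 212×173.4 = 723.78
Denominator: √[(50955.38 − 44944)(31528.14 − 30067.56)] = √[6011.38 × 1460.58] = 2963.1236
r = 723.78 / 2963.1236 ≈ 0.244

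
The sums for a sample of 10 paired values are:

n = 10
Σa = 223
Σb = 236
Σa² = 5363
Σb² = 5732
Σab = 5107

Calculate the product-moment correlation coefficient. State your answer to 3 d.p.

r = (nΣab − ΣaΣb) / √[(nΣa² − (Σa)²)(nΣb² − (Σb)²)]
Numerator: 10×5107 − 223×236 = -1558
Denominator: √[(53630 − 49729)(57320 − 55696)] = √[3901 × 1624] = 2516.9871
r = -1558 / 2516.9871 ≈ -0.619

-0.619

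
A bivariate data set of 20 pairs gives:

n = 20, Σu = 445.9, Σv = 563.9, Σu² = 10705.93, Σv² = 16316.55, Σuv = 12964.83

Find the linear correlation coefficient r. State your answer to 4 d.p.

r = (nΣuv − ΣuΣv) / √[(nΣu² − (Σu)²)(nΣv² − (Σv)²)]
Numerator: 20×12964.83 − 445.9×563.9 = 7853.59
Denominator: √[(214118.6 − 198826.81)(326331 − 317983.21)] = √[15291.79 × 8347.79] = 11298.3473
r = 7853.59 / 11298.3473 ≈ 0.6951

0.6951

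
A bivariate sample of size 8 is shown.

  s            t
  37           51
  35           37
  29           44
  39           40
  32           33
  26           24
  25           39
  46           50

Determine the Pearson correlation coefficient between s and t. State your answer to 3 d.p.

0.636

n = 8, Σs = 269, Σt = 318, Σs² = 9397, Σt² = 13192, Σst = 10973
nΣst − ΣsΣt = 87784 − 85542 = 2242
nΣs² − (Σs)² = 75176 − 72361 = 2815; nΣt² − (Σt)² = 105536 − 101124 = 4412
r = 2242 / √(2815 × 4412) = 2242 / 3524.1708 ≈ 0.636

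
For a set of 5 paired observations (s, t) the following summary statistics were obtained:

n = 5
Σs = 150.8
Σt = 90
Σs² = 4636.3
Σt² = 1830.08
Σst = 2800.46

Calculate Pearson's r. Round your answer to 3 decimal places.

r = (nΣst − ΣsΣt) / √[(nΣs² − (Σs)²)(nΣt² − (Σt)²)]
Numerator: 5×2800.46 − 150.8×90 = 430.3
Denominator: √[(23181.5 − 22740.64)(9150.4 − 8100)] = √[440.86 × 1050.4] = 680.4993
r = 430.3 / 680.4993 ≈ 0.632

0.632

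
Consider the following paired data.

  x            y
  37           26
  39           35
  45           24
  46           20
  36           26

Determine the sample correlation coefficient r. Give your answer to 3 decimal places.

-0.548

n = 5, Σx = 203, Σy = 131, Σx² = 8327, Σy² = 3553, Σxy = 5263
nΣxy − ΣxΣy = 26315 − 26593 = -278
nΣx² − (Σx)² = 41635 − 41209 = 426; nΣy² − (Σy)² = 17765 − 17161 = 604
r = -278 / √(426 × 604) = -278 / 507.2514 ≈ -0.548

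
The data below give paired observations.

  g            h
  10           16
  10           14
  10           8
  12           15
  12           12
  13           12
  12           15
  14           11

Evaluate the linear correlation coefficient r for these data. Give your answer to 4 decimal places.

-0.1212

n = 8, Σg = 93, Σh = 103, Σg² = 1097, Σh² = 1375, Σgh = 1194
nΣgh − ΣgΣh = 9552 − 9579 = -27
nΣg² − (Σg)² = 8776 − 8649 = 127; nΣh² − (Σh)² = 11000 − 10609 = 391
r = -27 / √(127 × 391) = -27 / 222.8385 ≈ -0.1212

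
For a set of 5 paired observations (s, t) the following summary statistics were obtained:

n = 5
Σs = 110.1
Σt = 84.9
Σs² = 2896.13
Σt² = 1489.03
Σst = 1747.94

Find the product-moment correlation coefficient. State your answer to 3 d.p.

-0.813

r = (nΣst − ΣsΣt) / √[(nΣs² − (Σs)²)(nΣt² − (Σt)²)]
Numerator: 5×1747.94 − 110.1×84.9 = -607.79
Denominator: √[(14480.65 − 12122.01)(7445.15 − 7208.01)] = √[2358.64 × 237.14] = 747.8823
r = -607.79 / 747.8823 ≈ -0.813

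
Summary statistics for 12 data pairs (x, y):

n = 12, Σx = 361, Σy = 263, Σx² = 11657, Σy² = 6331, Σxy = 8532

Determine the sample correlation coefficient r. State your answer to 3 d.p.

r = (nΣxy − ΣxΣy) / √[(nΣx² − (Σx)²)(nΣy² − (Σy)²)]
Numerator: 12×8532 − 361×263 = 7441
Denominator: √[(139884 − 130321)(75972 − 69169)] = √[9563 × 6803] = 8065.7975
r = 7441 / 8065.7975 ≈ 0.923

0.923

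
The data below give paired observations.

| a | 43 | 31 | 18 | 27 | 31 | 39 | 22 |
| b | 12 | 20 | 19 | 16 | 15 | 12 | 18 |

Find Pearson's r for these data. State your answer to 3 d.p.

n = 7, Σa = 211, Σb = 112, Σa² = 6829, Σb² = 1854, Σab = 3239
nΣab − ΣaΣb = 22673 − 23632 = -959
nΣa² − (Σa)² = 47803 − 44521 = 3282; nΣb² − (Σb)² = 12978 − 12544 = 434
r = -959 / √(3282 × 434) = -959 / 1193.4773 ≈ -0.804

-0.804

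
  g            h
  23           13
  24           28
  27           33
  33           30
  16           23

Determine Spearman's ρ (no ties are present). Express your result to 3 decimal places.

Rank g: 2, 3, 4, 5, 1
Rank h: 1, 3, 5, 4, 2
d = rank(g) − rank(h): 1, 0, -1, 1, -1; Σd² = 4
ρ = 1 − 6Σd² / [n(n²−1)] = 1 − 6×4 / (5×24) = 1 − 24/120 ≈ 0.800

0.800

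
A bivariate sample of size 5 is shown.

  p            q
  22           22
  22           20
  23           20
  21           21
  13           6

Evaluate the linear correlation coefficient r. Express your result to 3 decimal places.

0.968

n = 5, Σp = 101, Σq = 89, Σp² = 2107, Σq² = 1761, Σpq = 1903
nΣpq − ΣpΣq = 9515 − 8989 = 526
nΣp² − (Σp)² = 10535 − 10201 = 334; nΣq² − (Σq)² = 8805 − 7921 = 884
r = 526 / √(334 × 884) = 526 / 543.3746 ≈ 0.968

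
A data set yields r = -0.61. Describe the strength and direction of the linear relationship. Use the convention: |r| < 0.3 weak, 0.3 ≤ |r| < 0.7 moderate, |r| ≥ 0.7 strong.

moderate negative

r = -0.61 < 0 so the relationship is negative.
|r| = 0.61, which falls in the moderate range.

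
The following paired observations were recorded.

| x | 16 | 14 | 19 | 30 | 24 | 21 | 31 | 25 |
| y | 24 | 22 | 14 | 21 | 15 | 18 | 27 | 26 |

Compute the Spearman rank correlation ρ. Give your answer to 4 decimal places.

0.3333

Rank x: 2, 1, 3, 7, 5, 4, 8, 6
Rank y: 6, 5, 1, 4, 2, 3, 8, 7
d = rank(x) − rank(y): -4, -4, 2, 3, 3, 1, 0, -1; Σd² = 56
ρ = 1 − 6Σd² / [n(n²−1)] = 1 − 6×56 / (8×63) = 1 − 336/504 ≈ 0.3333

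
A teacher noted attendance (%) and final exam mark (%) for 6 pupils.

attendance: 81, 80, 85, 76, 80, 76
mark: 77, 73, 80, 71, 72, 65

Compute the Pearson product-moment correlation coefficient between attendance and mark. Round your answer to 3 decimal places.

0.901

n = 6, Σx = 478, Σy = 438, Σx² = 38138, Σy² = 32108, Σxy = 34973
nΣxy − ΣxΣy = 209838 − 209364 = 474
nΣx² − (Σx)² = 228828 − 228484 = 344; nΣy² − (Σy)² = 192648 − 191844 = 804
r = 474 / √(344 × 804) = 474 / 525.9049 ≈ 0.901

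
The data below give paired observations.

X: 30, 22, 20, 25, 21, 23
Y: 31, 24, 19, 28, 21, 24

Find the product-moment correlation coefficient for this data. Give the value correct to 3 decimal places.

n = 6, ΣX = 141, ΣY = 147, ΣX² = 3379, ΣY² = 3699, ΣXY = 3531
nΣXY − ΣXΣY = 21186 − 20727 = 459
nΣX² − (ΣX)² = 20274 − 19881 = 393; nΣY² − (ΣY)² = 22194 − 21609 = 585
r = 459 / √(393 × 585) = 459 / 479.4841 ≈ 0.957

0.957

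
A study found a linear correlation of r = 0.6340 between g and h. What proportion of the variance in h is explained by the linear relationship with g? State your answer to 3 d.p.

r² = (0.6340)² = 0.402

0.402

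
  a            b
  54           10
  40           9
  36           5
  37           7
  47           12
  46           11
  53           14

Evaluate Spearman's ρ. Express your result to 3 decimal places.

Rank a: 7, 3, 1, 2, 5, 4, 6
Rank b: 4, 3, 1, 2, 6, 5, 7
d = rank(a) − rank(b): 3, 0, 0, 0, -1, -1, -1; Σd² = 12
ρ = 1 − 6Σd² / [n(n²−1)] = 1 − 6×12 / (7×48) = 1 − 72/336 ≈ 0.786

0.786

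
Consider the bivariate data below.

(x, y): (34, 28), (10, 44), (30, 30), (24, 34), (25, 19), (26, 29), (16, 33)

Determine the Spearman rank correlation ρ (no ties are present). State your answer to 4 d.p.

Rank x: 7, 1, 6, 3, 4, 5, 2
Rank y: 2, 7, 4, 6, 1, 3, 5
d = rank(x) − rank(y): 5, -6, 2, -3, 3, 2, -3; Σd² = 96
ρ = 1 − 6Σd² / [n(n²−1)] = 1 − 6×96 / (7×48) = 1 − 576/336 ≈ -0.7143

-0.7143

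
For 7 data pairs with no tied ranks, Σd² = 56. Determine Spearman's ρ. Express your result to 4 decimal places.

0.0000

ρ = 1 − 6Σd² / [n(n²−1)] = 1 − 6×56 / (7×48)
  = 1 − 336/336 = 1 − 1.00000 ≈ 0.0000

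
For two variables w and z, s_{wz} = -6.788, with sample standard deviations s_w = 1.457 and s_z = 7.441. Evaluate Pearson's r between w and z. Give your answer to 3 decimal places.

r = Cov(w,z) / (s_w · s_z) = -6.788 / (1.457 × 7.441)
  = -6.788 / 10.8415 ≈ -0.626

-0.626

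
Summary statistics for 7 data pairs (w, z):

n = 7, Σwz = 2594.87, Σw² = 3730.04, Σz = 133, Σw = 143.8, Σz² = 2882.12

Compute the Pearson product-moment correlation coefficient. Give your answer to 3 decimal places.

-0.262

r = (nΣwz − ΣwΣz) / √[(nΣw² − (Σw)²)(nΣz² − (Σz)²)]
Numerator: 7×2594.87 − 143.8×133 = -961.31
Denominator: √[(26110.28 − 20678.44)(20174.84 − 17689)] = √[5431.84 × 2485.84] = 3674.6000
r = -961.31 / 3674.6000 ≈ -0.262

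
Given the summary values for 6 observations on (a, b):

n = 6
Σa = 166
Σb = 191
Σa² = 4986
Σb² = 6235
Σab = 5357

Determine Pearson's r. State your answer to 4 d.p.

r = (nΣab − ΣaΣb) / √[(nΣa² − (Σa)²)(nΣb² − (Σb)²)]
Numerator: 6×5357 − 166×191 = 436
Denominator: √[(29916 − 27556)(37410 − 36481)] = √[2360 × 929] = 1480.6890
r = 436 / 1480.6890 ≈ 0.2945

0.2945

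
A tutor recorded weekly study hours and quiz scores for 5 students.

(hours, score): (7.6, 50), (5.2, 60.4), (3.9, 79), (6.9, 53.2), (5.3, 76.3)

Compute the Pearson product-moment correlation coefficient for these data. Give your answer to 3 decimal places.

-0.892

n = 5, Σx = 28.9, Σy = 318.9, Σx² = 175.71, Σy² = 21041.09, Σxy = 1773.65
nΣxy − ΣxΣy = 8868.25 − 9216.21 = -347.96
nΣx² − (Σx)² = 878.55 − 835.21 = 43.34; nΣy² − (Σy)² = 105205.45 − 101697.21 = 3508.24
r = -347.96 / √(43.34 × 3508.24) = -347.96 / 389.9322 ≈ -0.892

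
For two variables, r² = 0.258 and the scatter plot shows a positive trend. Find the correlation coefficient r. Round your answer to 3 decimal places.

0.508

|r| = √0.258 = 0.508
The association is positive, so r = 0.508.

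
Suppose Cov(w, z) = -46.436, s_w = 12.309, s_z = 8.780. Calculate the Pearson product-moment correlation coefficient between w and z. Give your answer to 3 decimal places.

r = Cov(w,z) / (s_w · s_z) = -46.436 / (12.309 × 8.780)
  = -46.436 / 108.0730 ≈ -0.430

-0.430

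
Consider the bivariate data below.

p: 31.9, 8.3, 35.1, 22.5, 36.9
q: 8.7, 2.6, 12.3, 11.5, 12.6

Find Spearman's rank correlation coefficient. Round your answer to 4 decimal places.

0.9000

Rank p: 3, 1, 4, 2, 5
Rank q: 2, 1, 4, 3, 5
d = rank(p) − rank(q): 1, 0, 0, -1, 0; Σd² = 2
ρ = 1 − 6Σd² / [n(n²−1)] = 1 − 6×2 / (5×24) = 1 − 12/120 ≈ 0.9000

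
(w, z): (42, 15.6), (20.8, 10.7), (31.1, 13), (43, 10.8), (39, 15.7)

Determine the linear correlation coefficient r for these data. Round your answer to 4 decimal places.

0.4816

n = 5, Σw = 175.9, Σz = 65.8, Σw² = 6533.85, Σz² = 889.98, Σwz = 2358.76
nΣwz − ΣwΣz = 11793.8 − 11574.22 = 219.58
nΣw² − (Σw)² = 32669.25 − 30940.81 = 1728.44; nΣz² − (Σz)² = 4449.9 − 4329.64 = 120.26
r = 219.58 / √(1728.44 × 120.26) = 219.58 / 455.9191 ≈ 0.4816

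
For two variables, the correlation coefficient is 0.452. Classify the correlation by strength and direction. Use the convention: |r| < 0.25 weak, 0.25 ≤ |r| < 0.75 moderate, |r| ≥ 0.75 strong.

moderate positive

r = 0.452 > 0 so the relationship is positive.
|r| = 0.452, which falls in the moderate range.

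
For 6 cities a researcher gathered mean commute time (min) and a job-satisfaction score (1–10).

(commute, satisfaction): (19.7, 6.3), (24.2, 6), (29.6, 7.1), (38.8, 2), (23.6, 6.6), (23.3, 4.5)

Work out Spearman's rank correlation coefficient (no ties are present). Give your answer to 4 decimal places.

-0.1429

Rank commute: 1, 4, 5, 6, 3, 2
Rank satisfaction: 4, 3, 6, 1, 5, 2
d = rank(commute) − rank(satisfaction): -3, 1, -1, 5, -2, 0; Σd² = 40
ρ = 1 − 6Σd² / [n(n²−1)] = 1 − 6×40 / (6×35) = 1 − 240/210 ≈ -0.1429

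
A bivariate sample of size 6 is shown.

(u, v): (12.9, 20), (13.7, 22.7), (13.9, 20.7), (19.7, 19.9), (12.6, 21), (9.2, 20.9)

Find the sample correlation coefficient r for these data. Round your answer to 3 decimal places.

-0.316

n = 6, Σu = 82, Σv = 125.2, Σu² = 1178.8, Σv² = 2617.6, Σuv = 1705.63
nΣuv − ΣuΣv = 10233.78 − 10266.4 = -32.62
nΣu² − (Σu)² = 7072.8 − 6724 = 348.8; nΣv² − (Σv)² = 15705.6 − 15675.04 = 30.56
r = -32.62 / √(348.8 × 30.56) = -32.62 / 103.2440 ≈ -0.316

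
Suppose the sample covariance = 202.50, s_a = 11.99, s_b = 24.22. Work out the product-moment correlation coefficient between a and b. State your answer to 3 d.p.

r = Cov(a,b) / (s_a · s_b) = 202.50 / (11.99 × 24.22)
  = 202.50 / 290.3978 ≈ 0.697

0.697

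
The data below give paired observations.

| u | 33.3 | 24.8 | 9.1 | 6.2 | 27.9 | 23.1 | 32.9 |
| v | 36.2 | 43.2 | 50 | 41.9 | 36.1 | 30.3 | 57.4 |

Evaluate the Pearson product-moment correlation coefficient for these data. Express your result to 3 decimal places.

-0.074

n = 7, Σu = 157.3, Σv = 295.1, Σu² = 4239.61, Σv² = 12948.35, Σuv = 6587.18
nΣuv − ΣuΣv = 46110.26 − 46419.23 = -308.97
nΣu² − (Σu)² = 29677.27 − 24743.29 = 4933.98; nΣv² − (Σv)² = 90638.45 − 87084.01 = 3554.44
r = -308.97 / √(4933.98 × 3554.44) = -308.97 / 4187.7841 ≈ -0.074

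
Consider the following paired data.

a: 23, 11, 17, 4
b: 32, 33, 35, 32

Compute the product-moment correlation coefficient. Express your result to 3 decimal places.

n = 4, Σa = 55, Σb = 132, Σa² = 955, Σb² = 4362, Σab = 1822
nΣab − ΣaΣb = 7288 − 7260 = 28
nΣa² − (Σa)² = 3820 − 3025 = 795; nΣb² − (Σb)² = 17448 − 17424 = 24
r = 28 / √(795 × 24) = 28 / 138.1304 ≈ 0.203

0.203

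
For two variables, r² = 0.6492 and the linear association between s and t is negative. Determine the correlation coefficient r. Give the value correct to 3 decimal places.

-0.806

|r| = √0.6492 = 0.806
The association is negative, so r = −0.806.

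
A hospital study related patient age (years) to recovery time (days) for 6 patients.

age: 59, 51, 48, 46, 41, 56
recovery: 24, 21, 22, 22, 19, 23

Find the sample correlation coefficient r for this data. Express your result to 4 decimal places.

0.8805

n = 6, Σx = 301, Σy = 131, Σx² = 15319, Σy² = 2875, Σxy = 6622
nΣxy − ΣxΣy = 39732 − 39431 = 301
nΣx² − (Σx)² = 91914 − 90601 = 1313; nΣy² − (Σy)² = 17250 − 17161 = 89
r = 301 / √(1313 × 89) = 301 / 341.8435 ≈ 0.8805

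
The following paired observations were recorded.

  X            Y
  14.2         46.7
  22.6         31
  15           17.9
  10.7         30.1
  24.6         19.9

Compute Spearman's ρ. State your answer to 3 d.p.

-0.300

Rank X: 2, 4, 3, 1, 5
Rank Y: 5, 4, 1, 3, 2
d = rank(X) − rank(Y): -3, 0, 2, -2, 3; Σd² = 26
ρ = 1 − 6Σd² / [n(n²−1)] = 1 − 6×26 / (5×24) = 1 − 156/120 ≈ -0.300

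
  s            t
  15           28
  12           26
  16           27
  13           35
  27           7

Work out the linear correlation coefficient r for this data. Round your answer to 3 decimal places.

n = 5, Σs = 83, Σt = 123, Σs² = 1523, Σt² = 3463, Σst = 1808
nΣst − ΣsΣt = 9040 − 10209 = -1169
nΣs² − (Σs)² = 7615 − 6889 = 726; nΣt² − (Σt)² = 17315 − 15129 = 2186
r = -1169 / √(726 × 2186) = -1169 / 1259.7762 ≈ -0.928

-0.928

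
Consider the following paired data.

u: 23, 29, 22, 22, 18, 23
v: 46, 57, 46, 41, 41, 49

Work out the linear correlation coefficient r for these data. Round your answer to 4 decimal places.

0.9158

n = 6, Σu = 137, Σv = 280, Σu² = 3191, Σv² = 13244, Σuv = 6490
nΣuv − ΣuΣv = 38940 − 38360 = 580
nΣu² − (Σu)² = 19146 − 18769 = 377; nΣv² − (Σv)² = 79464 − 78400 = 1064
r = 580 / √(377 × 1064) = 580 / 633.3467 ≈ 0.9158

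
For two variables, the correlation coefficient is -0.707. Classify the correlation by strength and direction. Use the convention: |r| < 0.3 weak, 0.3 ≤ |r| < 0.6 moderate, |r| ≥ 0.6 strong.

r = -0.707 < 0 so the relationship is negative.
|r| = 0.707, which falls in the strong range.

strong negative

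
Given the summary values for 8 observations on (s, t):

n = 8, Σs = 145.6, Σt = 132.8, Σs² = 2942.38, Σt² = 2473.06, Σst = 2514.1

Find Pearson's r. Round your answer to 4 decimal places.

0.3466

r = (nΣst − ΣsΣt) / √[(nΣs² − (Σs)²)(nΣt² − (Σt)²)]
Numerator: 8×2514.1 − 145.6×132.8 = 777.12
Denominator: √[(23539.04 − 21199.36)(19784.48 − 17635.84)] = √[2339.68 × 2148.64] = 2242.1262
r = 777.12 / 2242.1262 ≈ 0.3466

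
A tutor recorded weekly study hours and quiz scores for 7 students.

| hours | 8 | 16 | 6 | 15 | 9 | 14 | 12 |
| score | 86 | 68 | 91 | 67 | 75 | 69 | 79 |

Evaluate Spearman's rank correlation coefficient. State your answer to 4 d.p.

-0.9286

Rank hours: 2, 7, 1, 6, 3, 5, 4
Rank score: 6, 2, 7, 1, 4, 3, 5
d = rank(hours) − rank(score): -4, 5, -6, 5, -1, 2, -1; Σd² = 108
ρ = 1 − 6Σd² / [n(n²−1)] = 1 − 6×108 / (7×48) = 1 − 648/336 ≈ -0.9286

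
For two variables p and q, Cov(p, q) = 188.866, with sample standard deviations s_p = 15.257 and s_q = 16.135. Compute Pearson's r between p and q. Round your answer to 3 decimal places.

0.767

r = Cov(p,q) / (s_p · s_q) = 188.866 / (15.257 × 16.135)
  = 188.866 / 246.1717 ≈ 0.767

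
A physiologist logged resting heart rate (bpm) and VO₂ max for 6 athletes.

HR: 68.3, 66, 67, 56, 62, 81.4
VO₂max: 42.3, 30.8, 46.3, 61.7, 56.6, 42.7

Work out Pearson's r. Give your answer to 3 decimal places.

n = 6, Σx = 400.7, Σy = 280.4, Σx² = 27115.85, Σy² = 13715.36, Σxy = 18464.17
nΣxy − ΣxΣy = 110785.02 − 112356.28 = -1571.26
nΣx² − (Σx)² = 162695.1 − 160560.49 = 2134.61; nΣy² − (Σy)² = 82292.16 − 78624.16 = 3668
r = -1571.26 / √(2134.61 × 3668) = -1571.26 / 2798.1690 ≈ -0.562

-0.562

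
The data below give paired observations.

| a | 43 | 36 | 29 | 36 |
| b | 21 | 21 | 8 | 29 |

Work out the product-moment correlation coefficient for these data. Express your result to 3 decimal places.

0.610

n = 4, Σa = 144, Σb = 79, Σa² = 5282, Σb² = 1787, Σab = 2935
nΣab − ΣaΣb = 11740 − 11376 = 364
nΣa² − (Σa)² = 21128 − 20736 = 392; nΣb² − (Σb)² = 7148 − 6241 = 907
r = 364 / √(392 × 907) = 364 / 596.2751 ≈ 0.610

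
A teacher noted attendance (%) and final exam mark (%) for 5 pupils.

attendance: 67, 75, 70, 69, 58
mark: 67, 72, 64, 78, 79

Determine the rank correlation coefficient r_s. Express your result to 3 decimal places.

Rank attendance: 2, 5, 4, 3, 1
Rank mark: 2, 3, 1, 4, 5
d = rank(attendance) − rank(mark): 0, 2, 3, -1, -4; Σd² = 30
ρ = 1 − 6Σd² / [n(n²−1)] = 1 − 6×30 / (5×24) = 1 − 180/120 ≈ -0.500

-0.500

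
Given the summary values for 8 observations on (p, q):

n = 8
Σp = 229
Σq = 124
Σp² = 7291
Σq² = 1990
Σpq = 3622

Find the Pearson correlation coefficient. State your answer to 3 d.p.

r = (nΣpq − ΣpΣq) / √[(nΣp² − (Σp)²)(nΣq² − (Σq)²)]
Numerator: 8×3622 − 229×124 = 580
Denominator: √[(58328 − 52441)(15920 − 15376)] = √[5887 × 544] = 1789.5608
r = 580 / 1789.5608 ≈ 0.324

0.324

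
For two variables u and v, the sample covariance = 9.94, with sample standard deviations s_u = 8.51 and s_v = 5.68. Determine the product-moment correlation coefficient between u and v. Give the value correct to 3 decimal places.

0.206

r = Cov(u,v) / (s_u · s_v) = 9.94 / (8.51 × 5.68)
  = 9.94 / 48.3368 ≈ 0.206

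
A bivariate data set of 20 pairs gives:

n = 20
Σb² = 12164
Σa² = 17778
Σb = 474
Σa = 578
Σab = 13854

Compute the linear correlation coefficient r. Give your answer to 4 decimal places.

r = (nΣab − ΣaΣb) / √[(nΣa² − (Σa)²)(nΣb² − (Σb)²)]
Numerator: 20×13854 − 578×474 = 3108
Denominator: √[(355560 − 334084)(243280 − 224676)] = √[21476 × 18604] = 19988.4843
r = 3108 / 19988.4843 ≈ 0.1555

0.1555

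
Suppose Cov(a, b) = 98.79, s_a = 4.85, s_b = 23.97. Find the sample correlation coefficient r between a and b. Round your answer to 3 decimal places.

0.850

r = Cov(a,b) / (s_a · s_b) = 98.79 / (4.85 × 23.97)
  = 98.79 / 116.2545 ≈ 0.850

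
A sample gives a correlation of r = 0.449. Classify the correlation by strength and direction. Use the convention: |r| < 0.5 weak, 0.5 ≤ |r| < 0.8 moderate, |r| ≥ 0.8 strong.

r = 0.449 > 0 so the relationship is positive.
|r| = 0.449, which falls in the weak range.

weak positive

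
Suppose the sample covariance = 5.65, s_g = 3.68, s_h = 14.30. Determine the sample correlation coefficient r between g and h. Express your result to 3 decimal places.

0.107

r = Cov(g,h) / (s_g · s_h) = 5.65 / (3.68 × 14.30)
  = 5.65 / 52.6240 ≈ 0.107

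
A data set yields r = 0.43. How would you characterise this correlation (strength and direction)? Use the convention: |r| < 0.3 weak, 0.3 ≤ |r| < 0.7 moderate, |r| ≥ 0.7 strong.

moderate positive

r = 0.43 > 0 so the relationship is positive.
|r| = 0.43, which falls in the moderate range.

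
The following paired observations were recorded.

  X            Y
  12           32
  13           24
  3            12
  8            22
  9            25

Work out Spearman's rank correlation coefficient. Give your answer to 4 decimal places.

Rank X: 4, 5, 1, 2, 3
Rank Y: 5, 3, 1, 2, 4
d = rank(X) − rank(Y): -1, 2, 0, 0, -1; Σd² = 6
ρ = 1 − 6Σd² / [n(n²−1)] = 1 − 6×6 / (5×24) = 1 − 36/120 ≈ 0.7000

0.7000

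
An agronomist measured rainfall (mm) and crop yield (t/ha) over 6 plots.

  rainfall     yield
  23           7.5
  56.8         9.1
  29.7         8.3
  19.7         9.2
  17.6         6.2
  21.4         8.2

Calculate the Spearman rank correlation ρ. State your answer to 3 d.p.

0.371

Rank rainfall: 4, 6, 5, 2, 1, 3
Rank yield: 2, 5, 4, 6, 1, 3
d = rank(rainfall) − rank(yield): 2, 1, 1, -4, 0, 0; Σd² = 22
ρ = 1 − 6Σd² / [n(n²−1)] = 1 − 6×22 / (6×35) = 1 − 132/210 ≈ 0.371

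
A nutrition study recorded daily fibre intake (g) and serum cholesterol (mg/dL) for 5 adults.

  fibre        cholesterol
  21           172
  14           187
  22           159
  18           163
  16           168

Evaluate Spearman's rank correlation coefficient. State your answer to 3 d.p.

Rank fibre: 4, 1, 5, 3, 2
Rank cholesterol: 4, 5, 1, 2, 3
d = rank(fibre) − rank(cholesterol): 0, -4, 4, 1, -1; Σd² = 34
ρ = 1 − 6Σd² / [n(n²−1)] = 1 − 6×34 / (5×24) = 1 − 204/120 ≈ -0.700

-0.700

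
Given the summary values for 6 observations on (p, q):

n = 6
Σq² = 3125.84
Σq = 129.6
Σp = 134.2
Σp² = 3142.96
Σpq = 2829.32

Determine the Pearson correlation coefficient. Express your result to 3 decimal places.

-0.323

r = (nΣpq − ΣpΣq) / √[(nΣp² − (Σp)²)(nΣq² − (Σq)²)]
Numerator: 6×2829.32 − 134.2×129.6 = -416.4
Denominator: √[(18857.76 − 18009.64)(18755.04 − 16796.16)] = √[848.12 × 1958.88] = 1288.9396
r = -416.4 / 1288.9396 ≈ -0.323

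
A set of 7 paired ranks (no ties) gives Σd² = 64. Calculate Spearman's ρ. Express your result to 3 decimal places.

ρ = 1 − 6Σd² / [n(n²−1)] = 1 − 6×64 / (7×48)
  = 1 − 384/336 = 1 − 1.1429 ≈ -0.143

-0.143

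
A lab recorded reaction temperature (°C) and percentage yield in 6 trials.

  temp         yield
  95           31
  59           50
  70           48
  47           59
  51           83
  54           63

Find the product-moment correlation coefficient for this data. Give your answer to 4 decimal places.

n = 6, Σx = 376, Σy = 334, Σx² = 25132, Σy² = 20104, Σxy = 19663
nΣxy − ΣxΣy = 117978 − 125584 = -7606
nΣx² − (Σx)² = 150792 − 141376 = 9416; nΣy² − (Σy)² = 120624 − 111556 = 9068
r = -7606 / √(9416 × 9068) = -7606 / 9240.3619 ≈ -0.8231

-0.8231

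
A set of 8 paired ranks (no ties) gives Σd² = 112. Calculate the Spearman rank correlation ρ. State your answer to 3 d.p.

-0.333

ρ = 1 − 6Σd² / [n(n²−1)] = 1 − 6×112 / (8×63)
  = 1 − 672/504 = 1 − 1.3333 ≈ -0.333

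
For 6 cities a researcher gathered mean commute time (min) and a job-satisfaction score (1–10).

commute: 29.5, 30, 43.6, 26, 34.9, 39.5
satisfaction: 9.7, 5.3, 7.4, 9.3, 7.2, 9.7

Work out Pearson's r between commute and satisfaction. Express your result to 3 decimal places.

n = 6, Σx = 203.5, Σy = 48.6, Σx² = 7125.47, Σy² = 409.36, Σxy = 1644.02
nΣxy − ΣxΣy = 9864.12 − 9890.1 = -25.98
nΣx² − (Σx)² = 42752.82 − 41412.25 = 1340.57; nΣy² − (Σy)² = 2456.16 − 2361.96 = 94.2
r = -25.98 / √(1340.57 × 94.2) = -25.98 / 355.3614 ≈ -0.073

-0.073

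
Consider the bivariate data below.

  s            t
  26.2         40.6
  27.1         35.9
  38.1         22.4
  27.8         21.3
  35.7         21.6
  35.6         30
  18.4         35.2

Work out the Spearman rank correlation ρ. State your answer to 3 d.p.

Rank s: 2, 3, 7, 4, 6, 5, 1
Rank t: 7, 6, 3, 1, 2, 4, 5
d = rank(s) − rank(t): -5, -3, 4, 3, 4, 1, -4; Σd² = 92
ρ = 1 − 6Σd² / [n(n²−1)] = 1 − 6×92 / (7×48) = 1 − 552/336 ≈ -0.643

-0.643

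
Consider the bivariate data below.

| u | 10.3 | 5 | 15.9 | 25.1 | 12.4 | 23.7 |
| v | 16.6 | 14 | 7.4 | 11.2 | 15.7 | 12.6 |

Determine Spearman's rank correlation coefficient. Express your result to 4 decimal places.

Rank u: 2, 1, 4, 6, 3, 5
Rank v: 6, 4, 1, 2, 5, 3
d = rank(u) − rank(v): -4, -3, 3, 4, -2, 2; Σd² = 58
ρ = 1 − 6Σd² / [n(n²−1)] = 1 − 6×58 / (6×35) = 1 − 348/210 ≈ -0.6571

-0.6571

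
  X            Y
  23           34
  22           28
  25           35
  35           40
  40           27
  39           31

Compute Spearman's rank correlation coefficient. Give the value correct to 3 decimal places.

Rank X: 2, 1, 3, 4, 6, 5
Rank Y: 4, 2, 5, 6, 1, 3
d = rank(X) − rank(Y): -2, -1, -2, -2, 5, 2; Σd² = 42
ρ = 1 − 6Σd² / [n(n²−1)] = 1 − 6×42 / (6×35) = 1 − 252/210 ≈ -0.200

-0.200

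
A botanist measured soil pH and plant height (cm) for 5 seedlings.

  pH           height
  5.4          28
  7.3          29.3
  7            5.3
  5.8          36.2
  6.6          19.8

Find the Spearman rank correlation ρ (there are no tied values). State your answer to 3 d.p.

-0.200

Rank pH: 1, 5, 4, 2, 3
Rank height: 3, 4, 1, 5, 2
d = rank(pH) − rank(height): -2, 1, 3, -3, 1; Σd² = 24
ρ = 1 − 6Σd² / [n(n²−1)] = 1 − 6×24 / (5×24) = 1 − 144/120 ≈ -0.200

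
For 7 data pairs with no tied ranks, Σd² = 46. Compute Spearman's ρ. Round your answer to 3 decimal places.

ρ = 1 − 6Σd² / [n(n²−1)] = 1 − 6×46 / (7×48)
  = 1 − 276/336 = 1 − 0.8214 ≈ 0.179

0.179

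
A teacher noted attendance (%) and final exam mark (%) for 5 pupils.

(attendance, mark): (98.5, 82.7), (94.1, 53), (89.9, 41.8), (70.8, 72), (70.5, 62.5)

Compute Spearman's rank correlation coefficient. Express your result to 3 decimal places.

0.200

Rank attendance: 5, 4, 3, 2, 1
Rank mark: 5, 2, 1, 4, 3
d = rank(attendance) − rank(mark): 0, 2, 2, -2, -2; Σd² = 16
ρ = 1 − 6Σd² / [n(n²−1)] = 1 − 6×16 / (5×24) = 1 − 96/120 ≈ 0.200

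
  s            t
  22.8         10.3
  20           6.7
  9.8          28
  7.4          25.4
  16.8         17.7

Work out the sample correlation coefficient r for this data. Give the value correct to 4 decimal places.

-0.9242

n = 5, Σs = 76.8, Σt = 88.1, Σs² = 1352.88, Σt² = 1893.43, Σst = 1128.56
nΣst − ΣsΣt = 5642.8 − 6766.08 = -1123.28
nΣs² − (Σs)² = 6764.4 − 5898.24 = 866.16; nΣt² − (Σt)² = 9467.15 − 7761.61 = 1705.54
r = -1123.28 / √(866.16 × 1705.54) = -1123.28 / 1215.4302 ≈ -0.9242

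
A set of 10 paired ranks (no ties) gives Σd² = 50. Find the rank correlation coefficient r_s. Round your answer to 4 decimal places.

ρ = 1 − 6Σd² / [n(n²−1)] = 1 − 6×50 / (10×99)
  = 1 − 300/990 = 1 − 0.30303 ≈ 0.6970

0.6970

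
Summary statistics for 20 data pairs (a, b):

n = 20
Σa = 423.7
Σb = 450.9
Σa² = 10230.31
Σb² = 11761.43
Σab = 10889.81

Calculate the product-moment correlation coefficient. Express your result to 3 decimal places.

r = (nΣab − ΣaΣb) / √[(nΣa² − (Σa)²)(nΣb² − (Σb)²)]
Numerator: 20×10889.81 − 423.7×450.9 = 26749.87
Denominator: √[(204606.2 − 179521.69)(235228.6 − 203310.81)] = √[25084.51 × 31917.79] = 28295.6202
r = 26749.87 / 28295.6202 ≈ 0.945

0.945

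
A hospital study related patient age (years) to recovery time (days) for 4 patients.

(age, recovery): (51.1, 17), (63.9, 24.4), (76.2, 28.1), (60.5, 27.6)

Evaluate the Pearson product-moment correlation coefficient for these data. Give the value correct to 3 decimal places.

0.809

n = 4, Σx = 251.7, Σy = 97.1, Σx² = 16161.11, Σy² = 2435.73, Σxy = 6238.88
nΣxy − ΣxΣy = 24955.52 − 24440.07 = 515.45
nΣx² − (Σx)² = 64644.44 − 63352.89 = 1291.55; nΣy² − (Σy)² = 9742.92 − 9428.41 = 314.51
r = 515.45 / √(1291.55 × 314.51) = 515.45 / 637.3424 ≈ 0.809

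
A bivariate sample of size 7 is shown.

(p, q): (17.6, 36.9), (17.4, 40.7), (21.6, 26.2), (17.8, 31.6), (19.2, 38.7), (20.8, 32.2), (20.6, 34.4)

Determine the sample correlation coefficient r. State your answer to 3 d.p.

-0.679

n = 7, Σp = 135, Σq = 240.7, Σp² = 2621.56, Σq² = 8420.99, Σpq = 4607.46
nΣpq − ΣpΣq = 32252.22 − 32494.5 = -242.28
nΣp² − (Σp)² = 18350.92 − 18225 = 125.92; nΣq² − (Σq)² = 58946.93 − 57936.49 = 1010.44
r = -242.28 / √(125.92 × 1010.44) = -242.28 / 356.6996 ≈ -0.679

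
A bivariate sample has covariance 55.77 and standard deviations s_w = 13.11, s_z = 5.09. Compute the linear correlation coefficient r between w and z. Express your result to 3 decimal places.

r = Cov(w,z) / (s_w · s_z) = 55.77 / (13.11 × 5.09)
  = 55.77 / 66.7299 ≈ 0.836

0.836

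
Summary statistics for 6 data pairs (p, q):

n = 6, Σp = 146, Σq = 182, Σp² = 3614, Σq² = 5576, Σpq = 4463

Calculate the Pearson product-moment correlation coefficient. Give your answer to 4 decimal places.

0.5894

r = (nΣpq − ΣpΣq) / √[(nΣp² − (Σp)²)(nΣq² − (Σq)²)]
Numerator: 6×4463 − 146×182 = 206
Denominator: √[(21684 − 21316)(33456 − 33124)] = √[368 × 332] = 349.5368
r = 206 / 349.5368 ≈ 0.5894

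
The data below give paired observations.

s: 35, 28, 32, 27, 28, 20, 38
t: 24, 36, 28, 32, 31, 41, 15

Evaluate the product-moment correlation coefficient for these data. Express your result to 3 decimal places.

-0.954

n = 7, Σs = 208, Σt = 207, Σs² = 6390, Σt² = 6547, Σst = 5866
nΣst − ΣsΣt = 41062 − 43056 = -1994
nΣs² − (Σs)² = 44730 − 43264 = 1466; nΣt² − (Σt)² = 45829 − 42849 = 2980
r = -1994 / √(1466 × 2980) = -1994 / 2090.1388 ≈ -0.954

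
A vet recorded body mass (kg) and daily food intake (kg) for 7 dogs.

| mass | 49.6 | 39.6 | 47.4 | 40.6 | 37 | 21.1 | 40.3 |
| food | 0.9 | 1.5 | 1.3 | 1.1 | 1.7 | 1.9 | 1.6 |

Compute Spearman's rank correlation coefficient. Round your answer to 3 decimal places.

-0.929

Rank mass: 7, 3, 6, 5, 2, 1, 4
Rank food: 1, 4, 3, 2, 6, 7, 5
d = rank(mass) − rank(food): 6, -1, 3, 3, -4, -6, -1; Σd² = 108
ρ = 1 − 6Σd² / [n(n²−1)] = 1 − 6×108 / (7×48) = 1 − 648/336 ≈ -0.929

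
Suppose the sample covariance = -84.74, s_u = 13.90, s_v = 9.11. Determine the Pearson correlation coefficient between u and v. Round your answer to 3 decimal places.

-0.669

r = Cov(u,v) / (s_u · s_v) = -84.74 / (13.90 × 9.11)
  = -84.74 / 126.6290 ≈ -0.669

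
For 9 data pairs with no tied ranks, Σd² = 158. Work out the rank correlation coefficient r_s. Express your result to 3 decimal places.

-0.317

ρ = 1 − 6Σd² / [n(n²−1)] = 1 − 6×158 / (9×80)
  = 1 − 948/720 = 1 − 1.3167 ≈ -0.317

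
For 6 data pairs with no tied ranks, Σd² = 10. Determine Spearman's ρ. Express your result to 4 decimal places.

0.7143

ρ = 1 − 6Σd² / [n(n²−1)] = 1 − 6×10 / (6×35)
  = 1 − 60/210 = 1 − 0.28571 ≈ 0.7143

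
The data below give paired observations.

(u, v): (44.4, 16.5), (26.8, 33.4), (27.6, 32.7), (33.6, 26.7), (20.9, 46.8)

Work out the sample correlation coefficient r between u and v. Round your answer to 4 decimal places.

n = 5, Σu = 153.3, Σv = 156.1, Σu² = 5017.13, Σv² = 5360.23, Σuv = 4405.48
nΣuv − ΣuΣv = 22027.4 − 23930.13 = -1902.73
nΣu² − (Σu)² = 25085.65 − 23500.89 = 1584.76; nΣv² − (Σv)² = 26801.15 − 24367.21 = 2433.94
r = -1902.73 / √(1584.76 × 2433.94) = -1902.73 / 1963.9783 ≈ -0.9688

-0.9688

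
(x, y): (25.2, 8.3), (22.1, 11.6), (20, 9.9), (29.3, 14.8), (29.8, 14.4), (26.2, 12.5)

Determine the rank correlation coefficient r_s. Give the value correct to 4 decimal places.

Rank x: 3, 2, 1, 5, 6, 4
Rank y: 1, 3, 2, 6, 5, 4
d = rank(x) − rank(y): 2, -1, -1, -1, 1, 0; Σd² = 8
ρ = 1 − 6Σd² / [n(n²−1)] = 1 − 6×8 / (6×35) = 1 − 48/210 ≈ 0.7714

0.7714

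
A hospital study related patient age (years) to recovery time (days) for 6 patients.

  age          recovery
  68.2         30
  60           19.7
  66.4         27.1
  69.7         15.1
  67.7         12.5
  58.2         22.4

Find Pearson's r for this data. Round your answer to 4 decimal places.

-0.1020

n = 6, Σx = 390.2, Σy = 126.8, Σx² = 25488.82, Σy² = 2908.52, Σxy = 8229.84
nΣxy − ΣxΣy = 49379.04 − 49477.36 = -98.32
nΣx² − (Σx)² = 152932.92 − 152256.04 = 676.88; nΣy² − (Σy)² = 17451.12 − 16078.24 = 1372.88
r = -98.32 / √(676.88 × 1372.88) = -98.32 / 963.9891 ≈ -0.1020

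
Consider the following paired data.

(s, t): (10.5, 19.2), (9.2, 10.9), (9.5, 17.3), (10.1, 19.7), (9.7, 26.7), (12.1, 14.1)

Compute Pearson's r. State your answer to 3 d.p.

n = 6, Σs = 61.1, Σt = 107.9, Σs² = 627.65, Σt² = 2086.53, Σst = 1094.8
nΣst − ΣsΣt = 6568.8 − 6592.69 = -23.89
nΣs² − (Σs)² = 3765.9 − 3733.21 = 32.69; nΣt² − (Σt)² = 12519.18 − 11642.41 = 876.77
r = -23.89 / √(32.69 × 876.77) = -23.89 / 169.2974 ≈ -0.141

-0.141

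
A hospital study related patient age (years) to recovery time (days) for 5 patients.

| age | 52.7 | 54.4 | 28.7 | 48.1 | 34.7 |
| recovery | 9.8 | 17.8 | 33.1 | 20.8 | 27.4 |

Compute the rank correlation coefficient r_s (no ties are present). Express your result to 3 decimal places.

Rank age: 4, 5, 1, 3, 2
Rank recovery: 1, 2, 5, 3, 4
d = rank(age) − rank(recovery): 3, 3, -4, 0, -2; Σd² = 38
ρ = 1 − 6Σd² / [n(n²−1)] = 1 − 6×38 / (5×24) = 1 − 228/120 ≈ -0.900

-0.900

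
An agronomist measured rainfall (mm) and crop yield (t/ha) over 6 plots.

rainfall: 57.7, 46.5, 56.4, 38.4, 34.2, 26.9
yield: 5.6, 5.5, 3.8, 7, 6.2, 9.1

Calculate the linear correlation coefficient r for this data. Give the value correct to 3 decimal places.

n = 6, Σx = 260.1, Σy = 37.2, Σx² = 12040.31, Σy² = 246.3, Σxy = 1518.82
nΣxy − ΣxΣy = 9112.92 − 9675.72 = -562.8
nΣx² − (Σx)² = 72241.86 − 67652.01 = 4589.85; nΣy² − (Σy)² = 1477.8 − 1383.84 = 93.96
r = -562.8 / √(4589.85 × 93.96) = -562.8 / 656.7056 ≈ -0.857

-0.857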